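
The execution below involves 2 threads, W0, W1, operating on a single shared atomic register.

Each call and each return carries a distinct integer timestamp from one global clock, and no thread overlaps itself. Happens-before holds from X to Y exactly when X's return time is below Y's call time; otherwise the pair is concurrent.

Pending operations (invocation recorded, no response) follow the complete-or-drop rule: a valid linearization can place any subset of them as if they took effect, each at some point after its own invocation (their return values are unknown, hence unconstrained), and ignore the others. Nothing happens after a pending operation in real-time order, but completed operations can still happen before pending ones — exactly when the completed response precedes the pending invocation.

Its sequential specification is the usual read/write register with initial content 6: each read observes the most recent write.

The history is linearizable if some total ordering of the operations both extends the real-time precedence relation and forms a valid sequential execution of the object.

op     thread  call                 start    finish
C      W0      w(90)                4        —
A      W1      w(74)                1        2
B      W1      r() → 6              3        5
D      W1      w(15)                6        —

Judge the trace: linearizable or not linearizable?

not linearizable

the violation lands at event 5, B's response at time 5: events 1..4 linearize, events 1..5 do not
a single order respects real time; the 2 completed atomic register operations fail replay along it
include/drop combinations of the 1 pending operation (C) were all tried; none helps
for example A, B (pending dropped) fails at step 2: B r() → 6 is not legal there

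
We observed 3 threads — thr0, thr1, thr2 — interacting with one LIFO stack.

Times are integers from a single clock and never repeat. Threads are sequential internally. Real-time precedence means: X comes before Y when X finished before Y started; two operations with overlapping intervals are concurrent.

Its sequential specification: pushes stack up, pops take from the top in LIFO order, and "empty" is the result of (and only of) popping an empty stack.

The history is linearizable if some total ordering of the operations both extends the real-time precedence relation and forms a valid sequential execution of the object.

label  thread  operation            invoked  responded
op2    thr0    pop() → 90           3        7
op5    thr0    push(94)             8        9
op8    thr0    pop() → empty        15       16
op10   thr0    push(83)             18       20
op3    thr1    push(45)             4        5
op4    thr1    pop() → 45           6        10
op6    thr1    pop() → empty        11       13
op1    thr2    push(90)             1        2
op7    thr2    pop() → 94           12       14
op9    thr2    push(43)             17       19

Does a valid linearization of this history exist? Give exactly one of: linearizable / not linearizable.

linearizable

witness order: op1, op2, op3, op4, op5, op7, op6, op8, op9, op10
step 1: op1 push(90) — stack <90>
step 2: op2 pop() → 90 — stack <>
step 3: op3 push(45) — stack <45>
step 4: op4 pop() → 45 — stack <>
step 5: op5 push(94) — stack <94>
step 6: op7 pop() → 94 — stack <>
step 7: op6 pop() → empty — stack <>
step 8: op8 pop() → empty — stack <>
step 9: op9 push(43) — stack <43>
step 10: op10 push(83) — stack <43,83>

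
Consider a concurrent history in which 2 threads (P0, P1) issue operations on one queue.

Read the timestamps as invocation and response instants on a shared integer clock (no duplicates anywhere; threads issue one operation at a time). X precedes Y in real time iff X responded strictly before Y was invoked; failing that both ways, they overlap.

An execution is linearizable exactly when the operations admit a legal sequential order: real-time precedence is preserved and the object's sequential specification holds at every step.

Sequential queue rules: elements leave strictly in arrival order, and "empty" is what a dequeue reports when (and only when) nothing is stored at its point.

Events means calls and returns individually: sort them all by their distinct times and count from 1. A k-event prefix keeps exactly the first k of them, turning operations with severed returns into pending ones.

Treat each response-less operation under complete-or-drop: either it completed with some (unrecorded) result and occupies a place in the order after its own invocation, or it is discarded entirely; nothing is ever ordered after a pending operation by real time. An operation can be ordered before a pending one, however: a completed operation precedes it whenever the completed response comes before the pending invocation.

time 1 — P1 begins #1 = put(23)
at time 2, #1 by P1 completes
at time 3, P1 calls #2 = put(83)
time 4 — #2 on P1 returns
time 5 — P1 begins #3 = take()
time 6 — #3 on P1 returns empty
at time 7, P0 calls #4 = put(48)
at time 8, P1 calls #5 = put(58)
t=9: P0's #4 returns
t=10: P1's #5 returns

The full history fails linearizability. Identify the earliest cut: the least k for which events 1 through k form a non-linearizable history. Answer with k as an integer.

6

one valid order for events 1..5 is #1, #2:
step 1: #1 put(23) — queue <23>
step 2: #2 put(83) — queue <23,83>
event 6 — #3's response, time 6 — after it, nothing linearizes
for example #1, #2, #3 fails at step 3: #3 take() → empty is not legal there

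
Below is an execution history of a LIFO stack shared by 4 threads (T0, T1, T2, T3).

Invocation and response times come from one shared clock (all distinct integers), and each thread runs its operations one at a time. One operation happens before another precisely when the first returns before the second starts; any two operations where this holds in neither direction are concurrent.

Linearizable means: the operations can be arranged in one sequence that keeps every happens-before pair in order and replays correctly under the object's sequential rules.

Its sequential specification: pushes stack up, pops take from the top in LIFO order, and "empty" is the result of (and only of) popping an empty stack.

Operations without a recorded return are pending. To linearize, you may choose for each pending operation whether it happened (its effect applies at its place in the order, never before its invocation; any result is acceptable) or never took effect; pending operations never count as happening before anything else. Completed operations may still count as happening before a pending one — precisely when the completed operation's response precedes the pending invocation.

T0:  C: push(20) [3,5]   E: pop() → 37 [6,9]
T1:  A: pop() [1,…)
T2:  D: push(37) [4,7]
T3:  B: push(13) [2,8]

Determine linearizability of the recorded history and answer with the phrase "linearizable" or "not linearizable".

linearizable

witness order: A, B, C, D, E
after step 1 (A pop() (pending, included)): stack <>
after step 2 (B push(13)): stack <13>
after step 3 (C push(20)): stack <13,20>
after step 4 (D push(37)): stack <13,20,37>
after step 5 (E pop() → 37): stack <13,20>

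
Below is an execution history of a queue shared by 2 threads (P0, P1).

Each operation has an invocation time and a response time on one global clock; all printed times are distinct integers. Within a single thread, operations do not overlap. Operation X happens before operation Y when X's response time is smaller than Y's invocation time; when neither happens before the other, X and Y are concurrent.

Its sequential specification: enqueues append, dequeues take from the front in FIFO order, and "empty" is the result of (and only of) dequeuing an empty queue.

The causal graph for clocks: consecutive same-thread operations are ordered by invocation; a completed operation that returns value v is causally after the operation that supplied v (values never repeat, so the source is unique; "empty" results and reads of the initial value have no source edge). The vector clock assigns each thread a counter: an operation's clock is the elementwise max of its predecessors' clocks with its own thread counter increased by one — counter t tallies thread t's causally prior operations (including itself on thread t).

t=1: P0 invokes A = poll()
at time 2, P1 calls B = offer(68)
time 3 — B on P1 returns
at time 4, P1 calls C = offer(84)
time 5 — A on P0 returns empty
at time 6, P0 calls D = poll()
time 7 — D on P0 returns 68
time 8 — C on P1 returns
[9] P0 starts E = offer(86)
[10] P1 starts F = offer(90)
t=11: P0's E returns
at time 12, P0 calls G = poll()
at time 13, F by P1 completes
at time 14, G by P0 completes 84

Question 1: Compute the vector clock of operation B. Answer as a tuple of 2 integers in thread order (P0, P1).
VC(B, invoked at 2): no causal predecessors; +1 on P1 → (0, 1)
VC(A, invoked at 1): no causal predecessors; +1 on P0 → (1, 0)
from VC(B)=(0, 1), C (invoked 4) maxes components and bumps P1 → (0, 2)
from VC(C)=(0, 2), F (invoked 10) maxes components and bumps P1 → (0, 3)
from VC(A)=(1, 0), VC(B)=(0, 1), D (invoked 6) maxes components and bumps P0 → (2, 1)
from VC(D)=(2, 1), E (invoked 9) maxes components and bumps P0 → (3, 1)
from VC(C)=(0, 2), VC(E)=(3, 1), G (invoked 12) maxes components and bumps P0 → (4, 2)
target: VC(B) = (0, 1)

(0, 1)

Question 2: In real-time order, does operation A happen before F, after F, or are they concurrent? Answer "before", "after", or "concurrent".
A spans [1,5], F spans [10,13]
resp(A)=5 < inv(F)=10

before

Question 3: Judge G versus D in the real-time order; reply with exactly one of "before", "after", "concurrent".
G spans [12,14], D spans [6,7]
resp(D)=7 < inv(G)=12

after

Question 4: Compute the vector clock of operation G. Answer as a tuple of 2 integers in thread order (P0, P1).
root op B, invoked 2: fresh clock plus P1's own tick → (0, 1)
root op A, invoked 1: fresh clock plus P0's own tick → (1, 0)
C (invocation 4): componentwise max over VC(B)=(0, 1), +1 at P1, giving (0, 2)
F (invocation 10): componentwise max over VC(C)=(0, 2), +1 at P1, giving (0, 3)
D (invocation 6): componentwise max over VC(A)=(1, 0), VC(B)=(0, 1), +1 at P0, giving (2, 1)
E (invocation 9): componentwise max over VC(D)=(2, 1), +1 at P0, giving (3, 1)
G (invocation 12): componentwise max over VC(C)=(0, 2), VC(E)=(3, 1), +1 at P0, giving (4, 2)
target: VC(G) = (4, 2)

(4, 2)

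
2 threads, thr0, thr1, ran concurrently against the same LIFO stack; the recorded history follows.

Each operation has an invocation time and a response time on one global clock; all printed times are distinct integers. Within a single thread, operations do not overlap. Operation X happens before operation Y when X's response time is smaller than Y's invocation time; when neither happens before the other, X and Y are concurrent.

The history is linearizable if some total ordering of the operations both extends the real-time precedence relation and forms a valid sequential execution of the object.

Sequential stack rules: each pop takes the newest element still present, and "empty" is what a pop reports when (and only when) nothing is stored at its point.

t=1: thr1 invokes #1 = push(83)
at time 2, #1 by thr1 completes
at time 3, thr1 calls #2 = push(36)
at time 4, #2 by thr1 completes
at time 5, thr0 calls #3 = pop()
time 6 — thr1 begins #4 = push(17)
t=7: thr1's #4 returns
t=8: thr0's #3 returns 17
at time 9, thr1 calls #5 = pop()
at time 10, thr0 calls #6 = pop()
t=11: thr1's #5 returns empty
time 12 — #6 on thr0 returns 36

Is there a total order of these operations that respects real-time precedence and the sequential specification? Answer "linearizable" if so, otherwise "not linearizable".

not linearizable

cut after 10 events: linearizable; cut after 11 events (#5 responds, time 11): not linearizable
all 2 real-time-respecting orders fail — 5 completed LIFO stack operations, no legal replay
every completion of the 1 pending operation (#6) was checked; none linearizes
take #1, #2, #3, #4, #5 (pending dropped): step 3 already fails, because #3 pop() → 17 cannot occur there
take #1, #2, #4, #3, #5 (pending dropped): step 5 already fails, because #5 pop() → empty cannot occur there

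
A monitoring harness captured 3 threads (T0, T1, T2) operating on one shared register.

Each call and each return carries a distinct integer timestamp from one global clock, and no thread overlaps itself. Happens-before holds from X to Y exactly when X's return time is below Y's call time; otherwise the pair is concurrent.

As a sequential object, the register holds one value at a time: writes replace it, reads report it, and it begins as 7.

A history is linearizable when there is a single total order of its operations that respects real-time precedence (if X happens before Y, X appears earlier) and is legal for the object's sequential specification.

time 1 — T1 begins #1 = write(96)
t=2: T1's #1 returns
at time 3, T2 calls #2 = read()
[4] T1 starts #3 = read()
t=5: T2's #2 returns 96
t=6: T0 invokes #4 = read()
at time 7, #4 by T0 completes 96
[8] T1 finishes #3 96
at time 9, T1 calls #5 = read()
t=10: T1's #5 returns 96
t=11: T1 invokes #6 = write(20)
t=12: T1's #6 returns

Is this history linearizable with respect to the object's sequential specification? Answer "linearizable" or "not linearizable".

linearizable

a witness: #1, #2, #3, #4, #5, #6
1. #1 write(96), leaving value 96
2. #2 read() → 96, leaving value 96
3. #3 read() → 96, leaving value 96
4. #4 read() → 96, leaving value 96
5. #5 read() → 96, leaving value 96
6. #6 write(20), leaving value 20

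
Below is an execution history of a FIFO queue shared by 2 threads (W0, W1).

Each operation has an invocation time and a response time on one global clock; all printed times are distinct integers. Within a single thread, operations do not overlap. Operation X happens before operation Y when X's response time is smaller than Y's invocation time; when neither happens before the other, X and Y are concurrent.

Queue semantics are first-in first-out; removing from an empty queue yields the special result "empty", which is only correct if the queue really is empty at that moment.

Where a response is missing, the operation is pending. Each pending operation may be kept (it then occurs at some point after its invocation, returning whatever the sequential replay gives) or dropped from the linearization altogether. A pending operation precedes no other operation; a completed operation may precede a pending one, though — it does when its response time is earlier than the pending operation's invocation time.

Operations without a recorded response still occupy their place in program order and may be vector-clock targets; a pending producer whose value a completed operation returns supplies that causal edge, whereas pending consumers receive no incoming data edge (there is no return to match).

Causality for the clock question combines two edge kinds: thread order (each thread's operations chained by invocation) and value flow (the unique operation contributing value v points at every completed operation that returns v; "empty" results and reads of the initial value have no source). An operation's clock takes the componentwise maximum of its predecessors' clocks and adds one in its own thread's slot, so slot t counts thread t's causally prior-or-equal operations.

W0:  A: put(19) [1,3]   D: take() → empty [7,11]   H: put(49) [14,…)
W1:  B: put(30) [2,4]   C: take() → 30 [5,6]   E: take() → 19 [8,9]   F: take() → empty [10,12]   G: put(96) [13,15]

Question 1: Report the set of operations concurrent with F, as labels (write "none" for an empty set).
concurrent with F ([10,12]): every op whose interval crosses 10..12
A [1,3]: before
B [2,4]: before
C [5,6]: before
D [7,11]: concurrent
E [8,9]: before
G [13,15]: after
H [14,…): after

D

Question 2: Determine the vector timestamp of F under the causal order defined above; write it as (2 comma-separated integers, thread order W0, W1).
no predecessors for B (invoked 2): W1 increments from zero → (0, 1)
no predecessors for A (invoked 1): W0 increments from zero → (1, 0)
invoked at 5, C merges VC(B)=(0, 1) and bumps W1's slot → (0, 2)
invoked at 7, D merges VC(A)=(1, 0) and bumps W0's slot → (2, 0)
invoked at 14, H merges VC(D)=(2, 0) and bumps W0's slot → (3, 0)
invoked at 8, E merges VC(A)=(1, 0), VC(C)=(0, 2) and bumps W1's slot → (1, 3)
invoked at 10, F merges VC(E)=(1, 3) and bumps W1's slot → (1, 4)
invoked at 13, G merges VC(F)=(1, 4) and bumps W1's slot → (1, 5)
target: VC(F) = (1, 4)

(1, 4)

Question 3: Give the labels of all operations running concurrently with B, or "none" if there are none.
B spans [2,4]; an op avoiding the whole window 2..4 is ordered, any other is concurrent
A [1,3]: concurrent
C [5,6]: after
D [7,11]: after
E [8,9]: after
F [10,12]: after
G [13,15]: after
H [14,…): after

A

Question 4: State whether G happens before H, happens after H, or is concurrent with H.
G spans [13,15], H spans [14,…)
the intervals overlap in both directions

concurrent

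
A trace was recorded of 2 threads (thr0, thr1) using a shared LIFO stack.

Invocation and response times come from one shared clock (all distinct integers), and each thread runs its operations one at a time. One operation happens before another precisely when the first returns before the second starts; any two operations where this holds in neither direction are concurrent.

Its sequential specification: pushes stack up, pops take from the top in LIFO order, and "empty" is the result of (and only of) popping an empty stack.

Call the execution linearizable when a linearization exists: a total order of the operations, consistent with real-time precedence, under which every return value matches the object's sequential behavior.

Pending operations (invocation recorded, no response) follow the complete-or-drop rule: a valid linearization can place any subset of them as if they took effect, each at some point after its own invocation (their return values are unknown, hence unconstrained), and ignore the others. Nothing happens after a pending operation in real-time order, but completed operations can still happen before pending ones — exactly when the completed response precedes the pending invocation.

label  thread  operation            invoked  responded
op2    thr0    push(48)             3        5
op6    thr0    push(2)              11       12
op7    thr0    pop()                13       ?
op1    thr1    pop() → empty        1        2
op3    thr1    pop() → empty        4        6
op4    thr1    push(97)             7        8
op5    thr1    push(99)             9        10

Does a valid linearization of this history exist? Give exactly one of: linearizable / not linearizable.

a witness: op1, op3, op2, op4, op5, op6
step 1: op1 pop() → empty — stack <>
step 2: op3 pop() → empty — stack <>
step 3: op2 push(48) — stack <48>
step 4: op4 push(97) — stack <48,97>
step 5: op5 push(99) — stack <48,97,99>
step 6: op6 push(2) — stack <48,97,99,2>

linearizable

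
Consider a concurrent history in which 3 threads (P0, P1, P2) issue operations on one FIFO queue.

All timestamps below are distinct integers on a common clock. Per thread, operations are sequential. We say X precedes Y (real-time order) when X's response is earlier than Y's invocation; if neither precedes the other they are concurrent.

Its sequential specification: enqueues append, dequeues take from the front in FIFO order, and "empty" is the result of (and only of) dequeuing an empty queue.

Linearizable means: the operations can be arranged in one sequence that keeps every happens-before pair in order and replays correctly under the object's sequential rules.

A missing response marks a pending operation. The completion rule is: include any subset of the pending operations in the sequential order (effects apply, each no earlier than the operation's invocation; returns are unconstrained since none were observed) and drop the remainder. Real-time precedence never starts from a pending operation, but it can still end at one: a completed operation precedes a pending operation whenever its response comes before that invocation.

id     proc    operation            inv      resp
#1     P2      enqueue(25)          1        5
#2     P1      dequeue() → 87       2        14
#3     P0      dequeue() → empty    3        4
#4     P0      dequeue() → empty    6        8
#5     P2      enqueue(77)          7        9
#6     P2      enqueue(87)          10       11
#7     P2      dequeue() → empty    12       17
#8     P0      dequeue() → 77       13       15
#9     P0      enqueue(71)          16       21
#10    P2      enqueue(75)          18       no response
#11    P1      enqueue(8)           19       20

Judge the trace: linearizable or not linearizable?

not linearizable

cut after 13 events: linearizable; cut after 14 events (#2 responds, time 14): not linearizable
real-time-consistent orders of the 6 completed operations: 24 — all fail the FIFO queue replay
no completion choice of the 2 pending operations (#7, #8) rescues it — every subset was tried
one such order, #1, #2, #3, #4, #5, #6 (pending dropped), breaks at step 2 where #2 dequeue() → 87 is illegal
one such order, #1, #2, #3, #5, #4, #6 (pending dropped), breaks at step 2 where #2 dequeue() → 87 is illegal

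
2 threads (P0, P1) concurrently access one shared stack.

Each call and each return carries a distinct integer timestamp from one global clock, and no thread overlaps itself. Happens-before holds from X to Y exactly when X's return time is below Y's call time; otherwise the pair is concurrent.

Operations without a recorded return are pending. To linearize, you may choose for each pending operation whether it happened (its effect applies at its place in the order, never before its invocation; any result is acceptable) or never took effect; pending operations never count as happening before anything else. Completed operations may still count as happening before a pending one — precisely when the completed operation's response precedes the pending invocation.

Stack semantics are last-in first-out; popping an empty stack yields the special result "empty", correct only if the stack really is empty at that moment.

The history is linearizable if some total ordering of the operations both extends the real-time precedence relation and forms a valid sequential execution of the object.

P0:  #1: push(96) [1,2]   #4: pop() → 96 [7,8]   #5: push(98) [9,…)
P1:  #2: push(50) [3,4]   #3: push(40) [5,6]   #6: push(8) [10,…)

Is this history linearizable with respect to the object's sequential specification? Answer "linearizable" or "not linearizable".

cut after 7 events: linearizable; cut after 8 events (#4 responds, time 8): not linearizable
one real-time candidate order over the 4 completed operations — the stack replay rejects it
e.g. #1, #2, #3, #4: illegal at step 4, since #4 pop() → 96 cannot apply there

not linearizable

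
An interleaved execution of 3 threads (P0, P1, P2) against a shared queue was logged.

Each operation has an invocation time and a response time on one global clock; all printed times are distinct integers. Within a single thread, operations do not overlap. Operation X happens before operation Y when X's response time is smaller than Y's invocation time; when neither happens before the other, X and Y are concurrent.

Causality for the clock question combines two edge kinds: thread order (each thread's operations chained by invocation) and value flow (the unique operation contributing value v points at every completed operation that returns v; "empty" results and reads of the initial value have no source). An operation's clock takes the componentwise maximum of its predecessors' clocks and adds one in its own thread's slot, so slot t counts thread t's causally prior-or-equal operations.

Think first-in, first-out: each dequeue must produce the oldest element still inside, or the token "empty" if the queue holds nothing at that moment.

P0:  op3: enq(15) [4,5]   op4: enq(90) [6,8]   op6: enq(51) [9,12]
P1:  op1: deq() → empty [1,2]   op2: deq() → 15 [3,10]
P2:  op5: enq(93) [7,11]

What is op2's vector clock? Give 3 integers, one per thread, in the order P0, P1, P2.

op5, invoked 7, has no incoming edges; only P2's bump applies → (0, 0, 1)
op1, invoked 1, has no incoming edges; only P1's bump applies → (0, 1, 0)
op3, invoked 4, has no incoming edges; only P0's bump applies → (1, 0, 0)
op4 (invocation 6): componentwise max over VC(op3)=(1, 0, 0), +1 at P0, giving (2, 0, 0)
op2 (invocation 3): componentwise max over VC(op1)=(0, 1, 0), VC(op3)=(1, 0, 0), +1 at P1, giving (1, 2, 0)
op6 (invocation 9): componentwise max over VC(op4)=(2, 0, 0), +1 at P0, giving (3, 0, 0)
target: VC(op2) = (1, 2, 0)

(1, 2, 0)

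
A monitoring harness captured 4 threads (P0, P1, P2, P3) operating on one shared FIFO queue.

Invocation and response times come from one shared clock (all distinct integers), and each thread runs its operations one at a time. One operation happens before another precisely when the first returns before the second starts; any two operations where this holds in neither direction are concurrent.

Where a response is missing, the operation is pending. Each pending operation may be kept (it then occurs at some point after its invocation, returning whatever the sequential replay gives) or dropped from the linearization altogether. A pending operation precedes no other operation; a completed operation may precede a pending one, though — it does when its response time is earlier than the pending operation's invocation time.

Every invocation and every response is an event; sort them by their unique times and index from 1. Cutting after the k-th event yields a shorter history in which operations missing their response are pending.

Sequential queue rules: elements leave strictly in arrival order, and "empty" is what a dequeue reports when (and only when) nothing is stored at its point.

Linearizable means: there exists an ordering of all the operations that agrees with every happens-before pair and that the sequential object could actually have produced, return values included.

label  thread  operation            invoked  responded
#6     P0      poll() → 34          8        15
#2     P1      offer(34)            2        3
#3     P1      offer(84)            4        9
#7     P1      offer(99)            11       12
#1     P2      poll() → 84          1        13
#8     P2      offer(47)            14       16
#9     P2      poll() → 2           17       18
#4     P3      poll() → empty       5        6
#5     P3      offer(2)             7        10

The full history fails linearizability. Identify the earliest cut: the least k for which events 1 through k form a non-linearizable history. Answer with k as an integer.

events 1..12 are linearizable, e.g. via #2, #1, #4, #3, #5, #6, #7:
after step 1 (#2 offer(34)): queue <34>
after step 2 (#1 poll() (pending, included)): queue <>
after step 3 (#4 poll() → empty): queue <>
after step 4 (#3 offer(84)): queue <84>
after step 5 (#5 offer(2)): queue <84,2>
after step 6 (#6 poll() (pending, included)): queue <2>
after step 7 (#7 offer(99)): queue <2,99>
event 13 — #1's response, time 13 — after it, nothing linearizes
include/drop combinations of the 1 pending operation (#6) were all tried; none helps
one such order, #1, #2, #3, #4, #5, #7 (pending dropped), breaks at step 1 where #1 poll() → 84 is illegal
one such order, #1, #2, #4, #3, #5, #7 (pending dropped), breaks at step 1 where #1 poll() → 84 is illegal

13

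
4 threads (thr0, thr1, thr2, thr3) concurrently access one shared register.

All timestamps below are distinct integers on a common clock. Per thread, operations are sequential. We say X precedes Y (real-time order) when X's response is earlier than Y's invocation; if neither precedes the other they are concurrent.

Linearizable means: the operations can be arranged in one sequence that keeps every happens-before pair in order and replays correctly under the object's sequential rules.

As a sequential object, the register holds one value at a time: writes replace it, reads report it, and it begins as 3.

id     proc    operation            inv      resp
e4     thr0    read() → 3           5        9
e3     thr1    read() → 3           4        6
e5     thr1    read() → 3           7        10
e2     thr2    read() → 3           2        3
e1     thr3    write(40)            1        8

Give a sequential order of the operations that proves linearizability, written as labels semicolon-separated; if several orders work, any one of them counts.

1. e2 read() → 3, leaving value 3
2. e3 read() → 3, leaving value 3
3. e4 read() → 3, leaving value 3
4. e5 read() → 3, leaving value 3
5. e1 write(40), leaving value 40

e2; e3; e4; e5; e1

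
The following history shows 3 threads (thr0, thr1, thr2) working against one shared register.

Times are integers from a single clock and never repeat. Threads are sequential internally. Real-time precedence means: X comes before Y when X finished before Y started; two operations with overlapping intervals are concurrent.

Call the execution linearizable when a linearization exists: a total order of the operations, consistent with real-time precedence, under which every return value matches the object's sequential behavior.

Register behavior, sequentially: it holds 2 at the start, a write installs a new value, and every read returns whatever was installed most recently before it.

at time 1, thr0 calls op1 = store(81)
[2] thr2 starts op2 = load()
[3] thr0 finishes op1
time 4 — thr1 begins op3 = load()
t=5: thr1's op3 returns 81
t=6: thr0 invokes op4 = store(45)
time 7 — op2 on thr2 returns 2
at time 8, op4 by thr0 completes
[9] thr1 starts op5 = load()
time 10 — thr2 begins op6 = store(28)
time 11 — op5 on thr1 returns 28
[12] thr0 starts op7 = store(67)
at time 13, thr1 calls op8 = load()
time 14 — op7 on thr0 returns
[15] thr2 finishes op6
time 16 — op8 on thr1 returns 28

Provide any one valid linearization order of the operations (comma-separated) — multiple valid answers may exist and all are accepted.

after step 1 (op2 load() → 2): value 2
after step 2 (op1 store(81)): value 81
after step 3 (op3 load() → 81): value 81
after step 4 (op4 store(45)): value 45
after step 5 (op6 store(28)): value 28
after step 6 (op5 load() → 28): value 28
after step 7 (op8 load() → 28): value 28
after step 8 (op7 store(67)): value 67

op2, op1, op3, op4, op6, op5, op8, op7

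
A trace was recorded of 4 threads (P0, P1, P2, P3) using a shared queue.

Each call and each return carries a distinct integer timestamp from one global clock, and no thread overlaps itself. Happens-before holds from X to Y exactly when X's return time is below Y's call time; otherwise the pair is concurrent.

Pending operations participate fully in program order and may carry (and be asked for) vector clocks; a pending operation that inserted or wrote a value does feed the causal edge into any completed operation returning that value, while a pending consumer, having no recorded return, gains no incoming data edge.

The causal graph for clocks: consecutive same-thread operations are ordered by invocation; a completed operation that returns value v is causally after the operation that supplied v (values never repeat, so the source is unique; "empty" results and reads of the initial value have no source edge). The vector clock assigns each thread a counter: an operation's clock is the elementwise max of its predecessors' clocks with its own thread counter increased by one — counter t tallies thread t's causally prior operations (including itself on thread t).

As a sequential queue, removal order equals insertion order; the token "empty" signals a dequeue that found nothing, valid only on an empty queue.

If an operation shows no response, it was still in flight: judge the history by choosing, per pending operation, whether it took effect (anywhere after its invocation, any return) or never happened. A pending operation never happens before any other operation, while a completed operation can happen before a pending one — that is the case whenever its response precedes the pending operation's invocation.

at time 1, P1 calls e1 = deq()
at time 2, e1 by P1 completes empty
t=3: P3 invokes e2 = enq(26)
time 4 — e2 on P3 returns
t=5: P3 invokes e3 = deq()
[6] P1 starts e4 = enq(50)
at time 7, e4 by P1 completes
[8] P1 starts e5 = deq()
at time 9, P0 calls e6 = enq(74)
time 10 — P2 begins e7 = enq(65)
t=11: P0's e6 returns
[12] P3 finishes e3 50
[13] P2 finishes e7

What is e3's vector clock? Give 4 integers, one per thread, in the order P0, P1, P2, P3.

(0, 2, 0, 2)

VC(e2, invoked at 3): no causal predecessors; +1 on P3 → (0, 0, 0, 1)
VC(e7, invoked at 10): no causal predecessors; +1 on P2 → (0, 0, 1, 0)
VC(e1, invoked at 1): no causal predecessors; +1 on P1 → (0, 1, 0, 0)
VC(e6, invoked at 9): no causal predecessors; +1 on P0 → (1, 0, 0, 0)
invoked at 6, e4 merges VC(e1)=(0, 1, 0, 0) and bumps P1's slot → (0, 2, 0, 0)
invoked at 8, e5 merges VC(e4)=(0, 2, 0, 0) and bumps P1's slot → (0, 3, 0, 0)
invoked at 5, e3 merges VC(e2)=(0, 0, 0, 1), VC(e4)=(0, 2, 0, 0) and bumps P3's slot → (0, 2, 0, 2)
target: VC(e3) = (0, 2, 0, 2)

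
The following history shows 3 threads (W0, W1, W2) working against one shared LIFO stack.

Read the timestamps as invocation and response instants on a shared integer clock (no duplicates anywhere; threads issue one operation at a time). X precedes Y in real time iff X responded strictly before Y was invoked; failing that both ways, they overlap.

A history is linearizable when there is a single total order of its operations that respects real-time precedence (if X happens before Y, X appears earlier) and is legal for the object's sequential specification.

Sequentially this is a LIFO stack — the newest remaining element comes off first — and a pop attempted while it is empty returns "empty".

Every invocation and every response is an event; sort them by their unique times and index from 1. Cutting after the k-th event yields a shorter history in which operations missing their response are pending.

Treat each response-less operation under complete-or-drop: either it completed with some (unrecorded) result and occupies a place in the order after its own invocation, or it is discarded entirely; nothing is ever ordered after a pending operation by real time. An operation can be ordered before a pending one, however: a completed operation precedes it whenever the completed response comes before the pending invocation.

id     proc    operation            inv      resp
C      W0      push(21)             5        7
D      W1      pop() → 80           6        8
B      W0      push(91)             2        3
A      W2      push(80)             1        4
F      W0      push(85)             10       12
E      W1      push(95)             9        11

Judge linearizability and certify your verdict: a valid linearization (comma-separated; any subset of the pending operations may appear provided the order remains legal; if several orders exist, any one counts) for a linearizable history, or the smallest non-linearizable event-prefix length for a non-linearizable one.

step 1: B push(91) — stack <91>
step 2: A push(80) — stack <91,80>
step 3: D pop() → 80 — stack <91>
step 4: C push(21) — stack <91,21>
step 5: E push(95) — stack <91,21,95>
step 6: F push(85) — stack <91,21,95,85>

linearizable — witness: B, A, D, C, E, F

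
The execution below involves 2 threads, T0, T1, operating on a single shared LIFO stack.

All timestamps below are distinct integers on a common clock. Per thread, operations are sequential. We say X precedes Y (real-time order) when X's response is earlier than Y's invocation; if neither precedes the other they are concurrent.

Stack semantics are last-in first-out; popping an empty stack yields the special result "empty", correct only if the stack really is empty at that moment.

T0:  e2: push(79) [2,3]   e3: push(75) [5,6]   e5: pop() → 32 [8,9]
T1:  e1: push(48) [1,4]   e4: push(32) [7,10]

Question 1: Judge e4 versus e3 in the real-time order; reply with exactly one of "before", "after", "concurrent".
after

e4 spans [7,10], e3 spans [5,6]
resp(e3)=6 < inv(e4)=7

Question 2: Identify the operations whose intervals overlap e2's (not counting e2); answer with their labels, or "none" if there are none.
e1

e2 spans [2,3]: anything still running between times 2 and 3 counts as concurrent
e1 [1,4]: concurrent
e3 [5,6]: after
e4 [7,10]: after
e5 [8,9]: after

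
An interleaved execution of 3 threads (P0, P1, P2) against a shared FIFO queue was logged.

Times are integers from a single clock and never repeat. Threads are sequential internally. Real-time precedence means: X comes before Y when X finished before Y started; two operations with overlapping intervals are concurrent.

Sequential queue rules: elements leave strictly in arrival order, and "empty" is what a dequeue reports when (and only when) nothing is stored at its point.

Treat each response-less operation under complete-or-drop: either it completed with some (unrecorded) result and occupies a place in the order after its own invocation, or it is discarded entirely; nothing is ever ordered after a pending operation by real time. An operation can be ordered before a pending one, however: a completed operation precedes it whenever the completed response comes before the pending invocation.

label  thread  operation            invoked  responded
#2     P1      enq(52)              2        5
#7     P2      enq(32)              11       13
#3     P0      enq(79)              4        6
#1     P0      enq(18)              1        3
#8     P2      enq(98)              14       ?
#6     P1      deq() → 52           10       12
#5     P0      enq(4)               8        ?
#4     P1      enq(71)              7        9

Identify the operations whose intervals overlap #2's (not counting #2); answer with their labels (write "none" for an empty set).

#1, #3

concurrent with #2 ([2,5]): every op whose interval crosses 2..5
#1 [1,3]: concurrent
#3 [4,6]: concurrent
#4 [7,9]: after
#5 [8,…): after
#6 [10,12]: after
#7 [11,13]: after
#8 [14,…): after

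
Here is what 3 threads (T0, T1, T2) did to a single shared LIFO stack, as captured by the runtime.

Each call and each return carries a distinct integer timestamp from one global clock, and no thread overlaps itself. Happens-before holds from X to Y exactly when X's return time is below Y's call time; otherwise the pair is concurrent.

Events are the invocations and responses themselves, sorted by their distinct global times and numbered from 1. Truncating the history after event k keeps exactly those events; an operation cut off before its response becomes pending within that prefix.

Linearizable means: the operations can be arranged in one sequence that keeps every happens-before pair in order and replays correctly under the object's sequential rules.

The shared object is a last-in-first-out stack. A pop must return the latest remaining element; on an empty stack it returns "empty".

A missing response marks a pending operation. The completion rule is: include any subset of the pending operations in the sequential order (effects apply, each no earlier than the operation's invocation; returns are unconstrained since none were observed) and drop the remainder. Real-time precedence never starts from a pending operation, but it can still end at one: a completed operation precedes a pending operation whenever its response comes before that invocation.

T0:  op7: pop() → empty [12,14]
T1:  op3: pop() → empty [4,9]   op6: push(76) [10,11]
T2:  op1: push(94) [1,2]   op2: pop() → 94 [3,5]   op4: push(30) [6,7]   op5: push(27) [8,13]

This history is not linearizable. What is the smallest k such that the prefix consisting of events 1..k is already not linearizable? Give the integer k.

14

events 1..13 are linearizable, e.g. via op1, op2, op3, op4, op5, op6:
step 1: op1 push(94) — stack <94>
step 2: op2 pop() → 94 — stack <>
step 3: op3 pop() → empty — stack <>
step 4: op4 push(30) — stack <30>
step 5: op5 push(27) — stack <30,27>
step 6: op6 push(76) — stack <30,27,76>
event 14 — op7's response, time 14 — after it, nothing linearizes
e.g. op1, op2, op3, op4, op5, op6, op7: illegal at step 7, since op7 pop() → empty cannot apply there
e.g. op1, op2, op3, op4, op6, op5, op7: illegal at step 7, since op7 pop() → empty cannot apply there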